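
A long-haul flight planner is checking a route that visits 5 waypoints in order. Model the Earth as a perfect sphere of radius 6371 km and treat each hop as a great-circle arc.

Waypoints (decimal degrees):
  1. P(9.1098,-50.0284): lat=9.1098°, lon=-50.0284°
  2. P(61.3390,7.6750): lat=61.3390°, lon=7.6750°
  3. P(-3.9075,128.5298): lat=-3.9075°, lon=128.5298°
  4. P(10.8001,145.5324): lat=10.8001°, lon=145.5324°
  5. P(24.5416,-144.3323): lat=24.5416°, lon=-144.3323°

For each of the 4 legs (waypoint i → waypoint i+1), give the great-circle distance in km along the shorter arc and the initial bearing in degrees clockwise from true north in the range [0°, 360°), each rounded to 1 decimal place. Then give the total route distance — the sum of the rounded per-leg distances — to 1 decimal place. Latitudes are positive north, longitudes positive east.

Leg 1: dist=7441.5 km, bearing=26.1°
Leg 2: dist=11983.5 km, bearing=64.1°
Leg 3: dist=2493.2 km, bearing=48.9°
Leg 4: dist=7514.1 km, bearing=67.7°
Total: 29432.3 km

Leg 1: φ1=0.1589960, φ2=1.0705675, Δφ=0.9115715, Δλ=1.0071143 rad; a=sin²(Δφ/2)+cosφ1·cosφ2·sin²(Δλ/2)=0.3040196703; c=2·atan2(√a, √(1-a))=1.168034506; dist=6371·c=7441.548 ≈ 7441.5 km; running total=7441.5 km
Leg 1 bearing: y=sinΔλ·cosφ2=0.40542504, x=cosφ1·sinφ2-sinφ1·cosφ2·cosΔλ=0.82583133; θ=atan2(y, x)=26.1478° ≈ 26.1°
Leg 2: φ1=1.0705675, φ2=-0.0681987, Δφ=-1.1387663, Δλ=2.1093142 rad; a=sin²(Δφ/2)+cosφ1·cosφ2·sin²(Δλ/2)=0.6526037534; c=2·atan2(√a, √(1-a))=1.880952652; dist=6371·c=11983.549 ≈ 11983.5 km; running total=19425.0 km
Leg 2 bearing: y=sinΔλ·cosφ2=0.85647414, x=cosφ1·sinφ2-sinφ1·cosφ2·cosΔλ=0.41629368; θ=atan2(y, x)=64.0777° ≈ 64.1°
Leg 3: φ1=-0.0681987, φ2=0.1884973, Δφ=0.2566960, Δλ=0.2967514 rad; a=sin²(Δφ/2)+cosφ1·cosφ2·sin²(Δλ/2)=0.0378002046; c=2·atan2(√a, √(1-a))=0.391337867; dist=6371·c=2493.214 ≈ 2493.2 km; running total=21918.2 km
Leg 3 bearing: y=sinΔλ·cosφ2=0.28723553, x=cosφ1·sinφ2-sinφ1·cosφ2·cosΔλ=0.25096045; θ=atan2(y, x)=48.8560° ≈ 48.9°
Leg 4: φ1=0.1884973, φ2=0.4283317, Δφ=0.2398344, Δλ=-5.0590934 rad; a=sin²(Δφ/2)+cosφ1·cosφ2·sin²(Δλ/2)=0.3092711483; c=2·atan2(√a, √(1-a))=1.179423601; dist=6371·c=7514.108 ≈ 7514.1 km; running total=29432.3 km
Leg 4 bearing: y=sinΔλ·cosφ2=0.85553304, x=cosφ1·sinφ2-sinφ1·cosφ2·cosΔλ=0.35007604; θ=atan2(y, x)=67.7461° ≈ 67.7°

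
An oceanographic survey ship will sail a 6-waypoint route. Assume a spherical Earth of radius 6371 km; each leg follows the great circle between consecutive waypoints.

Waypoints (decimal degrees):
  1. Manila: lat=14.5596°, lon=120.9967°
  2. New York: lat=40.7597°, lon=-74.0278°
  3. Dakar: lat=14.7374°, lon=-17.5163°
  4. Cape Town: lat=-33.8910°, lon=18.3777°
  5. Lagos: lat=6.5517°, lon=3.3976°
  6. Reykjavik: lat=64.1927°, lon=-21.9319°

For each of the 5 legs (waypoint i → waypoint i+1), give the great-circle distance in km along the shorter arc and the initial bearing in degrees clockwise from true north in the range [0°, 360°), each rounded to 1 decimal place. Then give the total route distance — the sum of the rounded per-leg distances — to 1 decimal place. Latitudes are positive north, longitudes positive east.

Leg 1: φ1=0.2541130, φ2=0.7113910, Δφ=0.4572780, Δλ=-3.4038196 rad; a=sin²(Δφ/2)+cosφ1·cosφ2·sin²(Δλ/2)=0.7719702747; c=2·atan2(√a, √(1-a))=2.145922356; dist=6371·c=13671.671 ≈ 13671.7 km; running total=13671.7 km
Leg 1 bearing: y=sinΔλ·cosφ2=0.19635648, x=cosφ1·sinφ2-sinφ1·cosφ2·cosΔλ=0.81582646; θ=atan2(y, x)=13.5328° ≈ 13.5°
Leg 2: φ1=0.7113910, φ2=0.2572162, Δφ=-0.4541748, Δλ=0.9863117 rad; a=sin²(Δφ/2)+cosφ1·cosφ2·sin²(Δλ/2)=0.2148606936; c=2·atan2(√a, √(1-a))=0.963951340; dist=6371·c=6141.334 ≈ 6141.3 km; running total=19813.0 km
Leg 2 bearing: y=sinΔλ·cosφ2=0.80655969, x=cosφ1·sinφ2-sinφ1·cosφ2·cosΔλ=-0.15570412; θ=atan2(y, x)=100.9264° ≈ 100.9°
Leg 3: φ1=0.2572162, φ2=-0.5915095, Δφ=-0.8487257, Δλ=0.6264685 rad; a=sin²(Δφ/2)+cosφ1·cosφ2·sin²(Δλ/2)=0.2457538151; c=2·atan2(√a, √(1-a))=1.037363331; dist=6371·c=6609.042 ≈ 6609.0 km; running total=26422.0 km
Leg 3 bearing: y=sinΔλ·cosφ2=0.48667721, x=cosφ1·sinφ2-sinφ1·cosφ2·cosΔλ=-0.71033851; θ=atan2(y, x)=145.5836° ≈ 145.6°
Leg 4: φ1=-0.5915095, φ2=0.1143487, Δφ=0.7058583, Δλ=-0.2614521 rad; a=sin²(Δφ/2)+cosφ1·cosφ2·sin²(Δλ/2)=0.1334855406; c=2·atan2(√a, √(1-a))=0.748031996; dist=6371·c=4765.712 ≈ 4765.7 km; running total=31187.7 km
Leg 4 bearing: y=sinΔλ·cosφ2=-0.25679547, x=cosφ1·sinφ2-sinφ1·cosφ2·cosΔλ=0.62986085; θ=atan2(y, x)=-22.1808° <0 so +360° → 337.8192° ≈ 337.8°
Leg 5: φ1=0.1143487, φ2=1.1203740, Δφ=1.0060252, Δλ=-0.4420832 rad; a=sin²(Δφ/2)+cosφ1·cosφ2·sin²(Δλ/2)=0.2531786518; c=2·atan2(√a, √(1-a))=1.054522908; dist=6371·c=6718.365 ≈ 6718.4 km; running total=37906.1 km
Leg 5 bearing: y=sinΔλ·cosφ2=-0.18625108, x=cosφ1·sinφ2-sinφ1·cosφ2·cosΔλ=0.84948657; θ=atan2(y, x)=-12.3665° <0 so +360° → 347.6335° ≈ 347.6°

Leg 1: dist=13671.7 km, bearing=13.5°
Leg 2: dist=6141.3 km, bearing=100.9°
Leg 3: dist=6609.0 km, bearing=145.6°
Leg 4: dist=4765.7 km, bearing=337.8°
Leg 5: dist=6718.4 km, bearing=347.6°
Total: 37906.1 km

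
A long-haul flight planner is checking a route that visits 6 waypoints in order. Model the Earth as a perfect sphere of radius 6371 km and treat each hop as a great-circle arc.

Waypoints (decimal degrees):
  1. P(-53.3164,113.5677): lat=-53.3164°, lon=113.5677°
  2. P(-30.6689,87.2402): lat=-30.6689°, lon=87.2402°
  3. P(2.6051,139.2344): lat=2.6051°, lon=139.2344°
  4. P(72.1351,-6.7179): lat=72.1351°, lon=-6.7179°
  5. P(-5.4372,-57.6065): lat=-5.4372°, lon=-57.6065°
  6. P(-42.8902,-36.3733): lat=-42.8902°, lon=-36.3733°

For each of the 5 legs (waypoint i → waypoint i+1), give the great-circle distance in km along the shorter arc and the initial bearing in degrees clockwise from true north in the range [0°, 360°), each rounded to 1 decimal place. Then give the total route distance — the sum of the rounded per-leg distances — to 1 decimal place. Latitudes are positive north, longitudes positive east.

Leg 1: dist=3290.1 km, bearing=309.4°
Leg 2: dist=6628.3 km, bearing=65.9°
Leg 3: dist=11359.8 km, bearing=349.9°
Leg 4: dist=9353.6 km, bearing=230.9°
Leg 5: dist=4658.8 km, bearing=156.6°
Total: 35290.6 km

Leg 1: φ1=-0.9305467, φ2=-0.5352733, Δφ=0.3952734, Δλ=-0.4595016 rad; a=sin²(Δφ/2)+cosφ1·cosφ2·sin²(Δλ/2)=0.0652035840; c=2·atan2(√a, √(1-a))=0.516419218; dist=6371·c=3290.107 ≈ 3290.1 km; running total=3290.1 km
Leg 1 bearing: y=sinΔλ·cosφ2=-0.38146855, x=cosφ1·sinφ2-sinφ1·cosφ2·cosΔλ=0.31351244; θ=atan2(y, x)=-50.5847° <0 so +360° → 309.4153° ≈ 309.4°
Leg 2: φ1=-0.5352733, φ2=0.0454676, Δφ=0.5807409, Δλ=0.9074700 rad; a=sin²(Δφ/2)+cosφ1·cosφ2·sin²(Δλ/2)=0.2470571073; c=2·atan2(√a, √(1-a))=1.040387792; dist=6371·c=6628.311 ≈ 6628.3 km; running total=9918.4 km
Leg 2 bearing: y=sinΔλ·cosφ2=0.78713410, x=cosφ1·sinφ2-sinφ1·cosφ2·cosΔλ=0.35284483; θ=atan2(y, x)=65.8550° ≈ 65.9°
Leg 3: φ1=0.0454676, φ2=1.2589950, Δφ=1.2135274, Δλ=-2.5473482 rad; a=sin²(Δφ/2)+cosφ1·cosφ2·sin²(Δλ/2)=0.6053304582; c=2·atan2(√a, √(1-a))=1.783047326; dist=6371·c=11359.795 ≈ 11359.8 km; running total=21278.2 km
Leg 3 bearing: y=sinΔλ·cosφ2=-0.17175730, x=cosφ1·sinφ2-sinφ1·cosφ2·cosΔλ=0.96235202; θ=atan2(y, x)=-10.1194° <0 so +360° → 349.8806° ≈ 349.9°
Leg 4: φ1=1.2589950, φ2=-0.0948970, Δφ=-1.3538920, Δλ=-0.8881736 rad; a=sin²(Δφ/2)+cosφ1·cosφ2·sin²(Δλ/2)=0.4487672553; c=2·atan2(√a, √(1-a))=1.468150684; dist=6371·c=9353.588 ≈ 9353.6 km; running total=30631.8 km
Leg 4 bearing: y=sinΔλ·cosφ2=-0.77242977, x=cosφ1·sinφ2-sinφ1·cosφ2·cosΔλ=-0.62677992; θ=atan2(y, x)=-129.0572° <0 so +360° → 230.9428° ≈ 230.9°
Leg 5: φ1=-0.0948970, φ2=-0.7485752, Δφ=-0.6536782, Δλ=0.3705893 rad; a=sin²(Δφ/2)+cosφ1·cosφ2·sin²(Δλ/2)=0.1278305040; c=2·atan2(√a, √(1-a))=0.731251859; dist=6371·c=4658.806 ≈ 4658.8 km; running total=35290.6 km
Leg 5 bearing: y=sinΔλ·cosφ2=0.26534337, x=cosφ1·sinφ2-sinφ1·cosφ2·cosΔλ=-0.61282327; θ=atan2(y, x)=156.5881° ≈ 156.6°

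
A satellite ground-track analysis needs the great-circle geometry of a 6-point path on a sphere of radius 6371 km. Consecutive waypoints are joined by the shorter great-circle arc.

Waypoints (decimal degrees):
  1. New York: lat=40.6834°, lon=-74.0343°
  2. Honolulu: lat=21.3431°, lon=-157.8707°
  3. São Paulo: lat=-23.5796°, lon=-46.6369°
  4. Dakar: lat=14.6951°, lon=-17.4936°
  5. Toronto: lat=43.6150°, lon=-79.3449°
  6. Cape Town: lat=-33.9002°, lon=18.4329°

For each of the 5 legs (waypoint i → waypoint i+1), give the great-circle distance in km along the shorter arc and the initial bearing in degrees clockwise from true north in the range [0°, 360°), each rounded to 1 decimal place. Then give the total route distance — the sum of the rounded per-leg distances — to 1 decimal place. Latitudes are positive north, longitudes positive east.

Leg 1: φ1=0.7100593, φ2=0.3725074, Δφ=-0.3375519, Δλ=-1.4632212 rad; a=sin²(Δφ/2)+cosφ1·cosφ2·sin²(Δλ/2)=0.3434559601; c=2·atan2(√a, √(1-a))=1.252353475; dist=6371·c=7978.744 ≈ 7978.7 km; running total=7978.7 km
Leg 1 bearing: y=sinΔλ·cosφ2=-0.92603354, x=cosφ1·sinφ2-sinφ1·cosφ2·cosΔλ=0.21080262; θ=atan2(y, x)=-77.1757° <0 so +360° → 282.8243° ≈ 282.8°
Leg 2: φ1=0.3725074, φ2=-0.4115417, Δφ=-0.7840490, Δλ=1.9413960 rad; a=sin²(Δφ/2)+cosφ1·cosφ2·sin²(Δλ/2)=0.7273795205; c=2·atan2(√a, √(1-a))=2.042897968; dist=6371·c=13015.303 ≈ 13015.3 km; running total=20994.0 km
Leg 2 bearing: y=sinΔλ·cosφ2=0.85428396, x=cosφ1·sinφ2-sinφ1·cosφ2·cosΔλ=-0.25177993; θ=atan2(y, x)=106.4216° ≈ 106.4°
Leg 3: φ1=-0.4115417, φ2=0.2564779, Δφ=0.6680195, Δλ=0.5086465 rad; a=sin²(Δφ/2)+cosφ1·cosφ2·sin²(Δλ/2)=0.1635901338; c=2·atan2(√a, √(1-a))=0.832782667; dist=6371·c=5305.658 ≈ 5305.7 km; running total=26299.7 km
Leg 3 bearing: y=sinΔλ·cosφ2=0.47106568, x=cosφ1·sinφ2-sinφ1·cosφ2·cosΔλ=0.57044783; θ=atan2(y, x)=39.5493° ≈ 39.5°
Leg 4: φ1=0.2564779, φ2=0.7612254, Δφ=0.5047475, Δλ=-1.0795088 rad; a=sin²(Δφ/2)+cosφ1·cosφ2·sin²(Δλ/2)=0.2473168162; c=2·atan2(√a, √(1-a))=1.040989839; dist=6371·c=6632.146 ≈ 6632.1 km; running total=32931.8 km
Leg 4 bearing: y=sinΔλ·cosφ2=-0.63836209, x=cosφ1·sinφ2-sinφ1·cosφ2·cosΔλ=0.58060199; θ=atan2(y, x)=-47.7129° <0 so +360° → 312.2871° ≈ 312.3°
Leg 5: φ1=0.7612254, φ2=-0.5916701, Δφ=-1.3528955, Δλ=1.7065445 rad; a=sin²(Δφ/2)+cosφ1·cosφ2·sin²(Δλ/2)=0.7330316026; c=2·atan2(√a, √(1-a))=2.055632258; dist=6371·c=13096.433 ≈ 13096.4 km; running total=46028.2 km
Leg 5 bearing: y=sinΔλ·cosφ2=0.82237453, x=cosφ1·sinφ2-sinφ1·cosφ2·cosΔλ=-0.32632072; θ=atan2(y, x)=111.6433° ≈ 111.6°

Leg 1: dist=7978.7 km, bearing=282.8°
Leg 2: dist=13015.3 km, bearing=106.4°
Leg 3: dist=5305.7 km, bearing=39.5°
Leg 4: dist=6632.1 km, bearing=312.3°
Leg 5: dist=13096.4 km, bearing=111.6°
Total: 46028.2 km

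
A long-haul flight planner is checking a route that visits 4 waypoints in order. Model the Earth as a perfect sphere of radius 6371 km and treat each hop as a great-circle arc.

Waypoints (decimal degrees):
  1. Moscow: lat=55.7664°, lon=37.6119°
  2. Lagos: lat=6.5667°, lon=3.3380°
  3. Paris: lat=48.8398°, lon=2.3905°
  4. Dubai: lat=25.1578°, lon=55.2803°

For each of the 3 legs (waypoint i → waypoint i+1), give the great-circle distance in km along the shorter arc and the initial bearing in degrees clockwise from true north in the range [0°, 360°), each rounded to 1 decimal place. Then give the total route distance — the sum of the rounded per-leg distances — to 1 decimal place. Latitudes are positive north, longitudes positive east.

Leg 1: φ1=0.9733073, φ2=0.1146105, Δφ=-0.8586968, Δλ=-0.5981924 rad; a=sin²(Δφ/2)+cosφ1·cosφ2·sin²(Δλ/2)=0.2218108842; c=2·atan2(√a, √(1-a))=0.980775617; dist=6371·c=6248.521 ≈ 6248.5 km; running total=6248.5 km
Leg 1 bearing: y=sinΔλ·cosφ2=-0.55945508, x=cosφ1·sinφ2-sinφ1·cosφ2·cosΔλ=-0.61437227; θ=atan2(y, x)=-137.6786° <0 so +360° → 222.3214° ≈ 222.3°
Leg 2: φ1=0.1146105, φ2=0.8524153, Δφ=0.7378048, Δλ=-0.0165370 rad; a=sin²(Δφ/2)+cosφ1·cosφ2·sin²(Δλ/2)=0.1300712071; c=2·atan2(√a, √(1-a))=0.737937678; dist=6371·c=4701.401 ≈ 4701.4 km; running total=10949.9 km
Leg 2 bearing: y=sinΔλ·cosφ2=-0.01088360, x=cosφ1·sinφ2-sinφ1·cosφ2·cosΔλ=0.67267548; θ=atan2(y, x)=-0.9269° <0 so +360° → 359.0731° ≈ 359.1°
Leg 3: φ1=0.8524153, φ2=0.4390864, Δφ=-0.4133289, Δλ=0.9231012 rad; a=sin²(Δφ/2)+cosφ1·cosφ2·sin²(Δλ/2)=0.1602543893; c=2·atan2(√a, √(1-a))=0.823727373; dist=6371·c=5247.967 ≈ 5248.0 km; running total=16197.9 km
Leg 3 bearing: y=sinΔλ·cosφ2=0.72182823, x=cosφ1·sinφ2-sinφ1·cosφ2·cosΔλ=-0.13136090; θ=atan2(y, x)=100.3140° ≈ 100.3°

Leg 1: dist=6248.5 km, bearing=222.3°
Leg 2: dist=4701.4 km, bearing=359.1°
Leg 3: dist=5248.0 km, bearing=100.3°
Total: 16197.9 km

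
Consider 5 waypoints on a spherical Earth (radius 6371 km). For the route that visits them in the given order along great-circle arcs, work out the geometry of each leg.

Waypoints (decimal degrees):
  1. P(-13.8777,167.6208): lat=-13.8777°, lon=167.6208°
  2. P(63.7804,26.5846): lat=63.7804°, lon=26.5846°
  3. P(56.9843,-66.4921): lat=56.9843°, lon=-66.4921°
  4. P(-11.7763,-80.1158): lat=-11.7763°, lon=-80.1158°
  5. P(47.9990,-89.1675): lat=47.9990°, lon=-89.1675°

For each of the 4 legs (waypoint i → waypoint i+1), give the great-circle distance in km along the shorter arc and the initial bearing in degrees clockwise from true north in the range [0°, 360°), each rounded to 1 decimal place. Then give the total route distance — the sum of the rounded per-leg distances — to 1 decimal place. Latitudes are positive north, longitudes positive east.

Leg 1: φ1=-0.2422116, φ2=1.1131780, Δφ=1.3553895, Δλ=-2.4615461 rad; a=sin²(Δφ/2)+cosφ1·cosφ2·sin²(Δλ/2)=0.7743361743; c=2·atan2(√a, √(1-a))=2.151571707; dist=6371·c=13707.663 ≈ 13707.7 km; running total=13707.7 km
Leg 1 bearing: y=sinΔλ·cosφ2=-0.27782479, x=cosφ1·sinφ2-sinφ1·cosφ2·cosΔλ=0.78852523; θ=atan2(y, x)=-19.4091° <0 so +360° → 340.5909° ≈ 340.6°
Leg 2: φ1=1.1131780, φ2=0.9945637, Δφ=-0.1186143, Δλ=-1.6244949 rad; a=sin²(Δφ/2)+cosφ1·cosφ2·sin²(Δλ/2)=0.1303385379; c=2·atan2(√a, √(1-a))=0.738732056; dist=6371·c=4706.462 ≈ 4706.5 km; running total=18414.2 km
Leg 2 bearing: y=sinΔλ·cosφ2=-0.54408344, x=cosφ1·sinφ2-sinφ1·cosφ2·cosΔλ=0.39670496; θ=atan2(y, x)=-53.9033° <0 so +360° → 306.0967° ≈ 306.1°
Leg 3: φ1=0.9945637, φ2=-0.2055352, Δφ=-1.2000989, Δλ=-0.2377784 rad; a=sin²(Δφ/2)+cosφ1·cosφ2·sin²(Δλ/2)=0.3263711660; c=2·atan2(√a, √(1-a))=1.216151125; dist=6371·c=7748.099 ≈ 7748.1 km; running total=26162.3 km
Leg 3 bearing: y=sinΔλ·cosφ2=-0.23058638, x=cosφ1·sinφ2-sinφ1·cosφ2·cosΔλ=-0.90897857; θ=atan2(y, x)=-165.7657° <0 so +360° → 194.2343° ≈ 194.2°
Leg 4: φ1=-0.2055352, φ2=0.8377406, Δφ=1.0432758, Δλ=-0.1579820 rad; a=sin²(Δφ/2)+cosφ1·cosφ2·sin²(Δλ/2)=0.2523825557; c=2·atan2(√a, √(1-a))=1.052691144; dist=6371·c=6706.695 ≈ 6706.7 km; running total=32869.0 km
Leg 4 bearing: y=sinΔλ·cosφ2=-0.10527343, x=cosφ1·sinφ2-sinφ1·cosφ2·cosΔλ=0.86235718; θ=atan2(y, x)=-6.9600° <0 so +360° → 353.0400° ≈ 353.0°

Leg 1: dist=13707.7 km, bearing=340.6°
Leg 2: dist=4706.5 km, bearing=306.1°
Leg 3: dist=7748.1 km, bearing=194.2°
Leg 4: dist=6706.7 km, bearing=353.0°
Total: 32869.0 km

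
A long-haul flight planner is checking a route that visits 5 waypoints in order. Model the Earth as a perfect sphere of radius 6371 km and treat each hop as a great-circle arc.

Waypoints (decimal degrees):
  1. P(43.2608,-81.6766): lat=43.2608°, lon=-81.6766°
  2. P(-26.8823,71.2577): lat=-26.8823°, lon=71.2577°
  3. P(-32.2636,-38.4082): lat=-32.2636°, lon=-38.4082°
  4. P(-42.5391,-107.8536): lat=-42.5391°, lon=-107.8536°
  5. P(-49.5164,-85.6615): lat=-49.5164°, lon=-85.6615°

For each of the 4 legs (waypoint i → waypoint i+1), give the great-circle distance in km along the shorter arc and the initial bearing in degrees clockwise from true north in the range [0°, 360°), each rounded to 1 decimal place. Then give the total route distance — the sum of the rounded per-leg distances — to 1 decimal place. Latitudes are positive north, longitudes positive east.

Leg 1: φ1=0.7550434, φ2=-0.4691846, Δφ=-1.2242280, Δλ=2.6692071 rad; a=sin²(Δφ/2)+cosφ1·cosφ2·sin²(Δλ/2)=0.9441425281; c=2·atan2(√a, √(1-a))=2.664394026; dist=6371·c=16974.854 ≈ 16974.9 km; running total=16974.9 km
Leg 1 bearing: y=sinΔλ·cosφ2=0.40584207, x=cosφ1·sinφ2-sinφ1·cosφ2·cosΔλ=0.21503924; θ=atan2(y, x)=62.0827° ≈ 62.1°
Leg 2: φ1=-0.4691846, φ2=-0.5631060, Δφ=-0.0939214, Δλ=-1.9140310 rad; a=sin²(Δφ/2)+cosφ1·cosφ2·sin²(Δλ/2)=0.5062264631; c=2·atan2(√a, √(1-a))=1.583249575; dist=6371·c=10086.883 ≈ 10086.9 km; running total=27061.8 km
Leg 2 bearing: y=sinΔλ·cosφ2=-0.79627807, x=cosφ1·sinφ2-sinφ1·cosφ2·cosΔλ=-0.60480258; θ=atan2(y, x)=-127.2180° <0 so +360° → 232.7820° ≈ 232.8°
Leg 3: φ1=-0.5631060, φ2=-0.7424474, Δφ=-0.1793413, Δλ=-1.2120509 rad; a=sin²(Δφ/2)+cosφ1·cosφ2·sin²(Δλ/2)=0.2101687536; c=2·atan2(√a, √(1-a))=0.952481889; dist=6371·c=6068.262 ≈ 6068.3 km; running total=33130.1 km
Leg 3 bearing: y=sinΔλ·cosφ2=-0.68990896, x=cosφ1·sinφ2-sinφ1·cosφ2·cosΔλ=-0.43360929; θ=atan2(y, x)=-122.1495° <0 so +360° → 237.8505° ≈ 237.9°
Leg 4: φ1=-0.7424474, φ2=-0.8642242, Δφ=-0.1217769, Δλ=0.3873252 rad; a=sin²(Δφ/2)+cosφ1·cosφ2·sin²(Δλ/2)=0.0214207626; c=2·atan2(√a, √(1-a))=0.293771912; dist=6371·c=1871.621 ≈ 1871.6 km; running total=35001.7 km
Leg 4 bearing: y=sinΔλ·cosφ2=0.24522283, x=cosφ1·sinφ2-sinφ1·cosφ2·cosΔλ=-0.15399162; θ=atan2(y, x)=122.1274° ≈ 122.1°

Leg 1: dist=16974.9 km, bearing=62.1°
Leg 2: dist=10086.9 km, bearing=232.8°
Leg 3: dist=6068.3 km, bearing=237.9°
Leg 4: dist=1871.6 km, bearing=122.1°
Total: 35001.7 km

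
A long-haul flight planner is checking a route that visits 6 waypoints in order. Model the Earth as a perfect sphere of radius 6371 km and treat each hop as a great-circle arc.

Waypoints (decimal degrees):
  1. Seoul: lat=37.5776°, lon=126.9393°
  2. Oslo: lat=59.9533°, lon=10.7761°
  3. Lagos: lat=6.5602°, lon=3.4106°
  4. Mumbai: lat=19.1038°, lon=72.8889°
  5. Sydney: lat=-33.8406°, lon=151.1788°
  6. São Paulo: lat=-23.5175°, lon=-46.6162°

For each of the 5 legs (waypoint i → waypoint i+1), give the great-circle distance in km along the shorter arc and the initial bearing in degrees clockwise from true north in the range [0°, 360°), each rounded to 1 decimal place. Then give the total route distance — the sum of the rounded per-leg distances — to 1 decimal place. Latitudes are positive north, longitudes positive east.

Leg 1: φ1=0.6558528, φ2=1.0463825, Δφ=0.3905296, Δλ=-2.0274303 rad; a=sin²(Δφ/2)+cosφ1·cosφ2·sin²(Δλ/2)=0.3235434463; c=2·atan2(√a, √(1-a))=1.210113606; dist=6371·c=7709.634 ≈ 7709.6 km; running total=7709.6 km
Leg 1 bearing: y=sinΔλ·cosφ2=-0.44940428, x=cosφ1·sinφ2-sinφ1·cosφ2·cosΔλ=0.82066323; θ=atan2(y, x)=-28.7056° <0 so +360° → 331.2944° ≈ 331.3°
Leg 2: φ1=1.0463825, φ2=0.1144971, Δφ=-0.9318854, Δλ=-0.1285522 rad; a=sin²(Δφ/2)+cosφ1·cosφ2·sin²(Δλ/2)=0.2038914757; c=2·atan2(√a, √(1-a))=0.936988822; dist=6371·c=5969.556 ≈ 5969.6 km; running total=13679.2 km
Leg 2 bearing: y=sinΔλ·cosφ2=-0.12735905, x=cosφ1·sinφ2-sinφ1·cosφ2·cosΔλ=-0.79564982; θ=atan2(y, x)=-170.9059° <0 so +360° → 189.0941° ≈ 189.1°
Leg 3: φ1=0.1144971, φ2=0.3334242, Δφ=0.2189271, Δλ=1.2126251 rad; a=sin²(Δφ/2)+cosφ1·cosφ2·sin²(Δλ/2)=0.3167612079; c=2·atan2(√a, √(1-a))=1.195575948; dist=6371·c=7617.014 ≈ 7617.0 km; running total=21296.2 km
Leg 3 bearing: y=sinΔλ·cosφ2=0.88496164, x=cosφ1·sinφ2-sinφ1·cosφ2·cosΔλ=0.28729266; θ=atan2(y, x)=72.0146° ≈ 72.0°
Leg 4: φ1=0.3334242, φ2=-0.5906299, Δφ=-0.9240541, Δλ=1.3664165 rad; a=sin²(Δφ/2)+cosφ1·cosφ2·sin²(Δλ/2)=0.5114824548; c=2·atan2(√a, √(1-a))=1.593763255; dist=6371·c=10153.866 ≈ 10153.9 km; running total=31450.1 km
Leg 4 bearing: y=sinΔλ·cosφ2=0.81330304, x=cosφ1·sinφ2-sinφ1·cosφ2·cosΔλ=-0.58138695; θ=atan2(y, x)=125.5590° ≈ 125.6°
Leg 5: φ1=-0.5906299, φ2=-0.4104578, Δφ=0.1801721, Δλ=-3.4521740 rad; a=sin²(Δφ/2)+cosφ1·cosφ2·sin²(Δλ/2)=0.7514743951; c=2·atan2(√a, √(1-a))=2.097803432; dist=6371·c=13365.106 ≈ 13365.1 km; running total=44815.2 km
Leg 5 bearing: y=sinΔλ·cosφ2=0.28022753, x=cosφ1·sinφ2-sinφ1·cosφ2·cosΔλ=-0.81762770; θ=atan2(y, x)=161.0817° ≈ 161.1°

Leg 1: dist=7709.6 km, bearing=331.3°
Leg 2: dist=5969.6 km, bearing=189.1°
Leg 3: dist=7617.0 km, bearing=72.0°
Leg 4: dist=10153.9 km, bearing=125.6°
Leg 5: dist=13365.1 km, bearing=161.1°
Total: 44815.2 km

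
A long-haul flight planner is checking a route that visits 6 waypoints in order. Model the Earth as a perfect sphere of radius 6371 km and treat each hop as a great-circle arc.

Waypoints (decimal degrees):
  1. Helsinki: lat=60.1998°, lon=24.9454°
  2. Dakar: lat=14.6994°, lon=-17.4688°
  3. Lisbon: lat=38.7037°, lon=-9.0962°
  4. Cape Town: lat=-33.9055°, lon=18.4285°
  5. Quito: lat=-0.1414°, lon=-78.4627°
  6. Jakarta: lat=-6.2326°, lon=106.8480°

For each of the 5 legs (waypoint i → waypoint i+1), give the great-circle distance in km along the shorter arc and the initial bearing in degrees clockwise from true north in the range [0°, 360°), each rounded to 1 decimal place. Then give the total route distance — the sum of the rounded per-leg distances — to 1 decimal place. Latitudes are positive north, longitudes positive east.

Leg 1: dist=6103.9 km, bearing=232.9°
Leg 2: dist=2792.5 km, bearing=15.5°
Leg 3: dist=8557.9 km, bearing=156.8°
Leg 4: dist=10634.2 km, bearing=266.0°
Leg 5: dist=19093.3 km, bearing=219.7°
Total: 47181.8 km

Leg 1: φ1=1.0506847, φ2=0.2565529, Δφ=-0.7941318, Δλ=-0.7402674 rad; a=sin²(Δφ/2)+cosφ1·cosφ2·sin²(Δλ/2)=0.2124517458; c=2·atan2(√a, √(1-a))=0.958074215; dist=6371·c=6103.891 ≈ 6103.9 km; running total=6103.9 km
Leg 1 bearing: y=sinΔλ·cosφ2=-0.65240975, x=cosφ1·sinφ2-sinφ1·cosφ2·cosΔλ=-0.49358436; θ=atan2(y, x)=-127.1095° <0 so +360° → 232.8905° ≈ 232.9°
Leg 2: φ1=0.2565529, φ2=0.6755070, Δφ=0.4189541, Δλ=0.1461294 rad; a=sin²(Δφ/2)+cosφ1·cosφ2·sin²(Δλ/2)=0.0472650910; c=2·atan2(√a, √(1-a))=0.438310920; dist=6371·c=2792.479 ≈ 2792.5 km; running total=8896.4 km
Leg 2 bearing: y=sinΔλ·cosφ2=0.11363253, x=cosφ1·sinφ2-sinφ1·cosφ2·cosΔλ=0.40891571; θ=atan2(y, x)=15.5299° ≈ 15.5°
Leg 3: φ1=0.6755070, φ2=-0.5917626, Δφ=-1.2672696, Δλ=0.4803966 rad; a=sin²(Δφ/2)+cosφ1·cosφ2·sin²(Δλ/2)=0.3872117709; c=2·atan2(√a, √(1-a))=1.343261622; dist=6371·c=8557.920 ≈ 8557.9 km; running total=17454.3 km
Leg 3 bearing: y=sinΔλ·cosφ2=0.38354963, x=cosφ1·sinφ2-sinφ1·cosφ2·cosΔλ=-0.89554729; θ=atan2(y, x)=156.8153° ≈ 156.8°
Leg 4: φ1=-0.5917626, φ2=-0.0024679, Δφ=0.5892947, Δλ=-1.6910705 rad; a=sin²(Δφ/2)+cosφ1·cosφ2·sin²(Δλ/2)=0.5491025570; c=2·atan2(√a, √(1-a))=1.669159982; dist=6371·c=10634.218 ≈ 10634.2 km; running total=28088.5 km
Leg 4 bearing: y=sinΔλ·cosφ2=-0.99277276, x=cosφ1·sinφ2-sinφ1·cosφ2·cosΔλ=-0.06897830; θ=atan2(y, x)=-93.9745° <0 so +360° → 266.0255° ≈ 266.0°
Leg 5: φ1=-0.0024679, φ2=-0.1087794, Δφ=-0.1063115, Δλ=3.2342819 rad; a=sin²(Δφ/2)+cosφ1·cosφ2·sin²(Δλ/2)=0.9947756076; c=2·atan2(√a, √(1-a))=2.996906567; dist=6371·c=19093.292 ≈ 19093.3 km; running total=47181.8 km
Leg 5 bearing: y=sinΔλ·cosφ2=-0.09200947, x=cosφ1·sinφ2-sinφ1·cosφ2·cosΔλ=-0.11100743; θ=atan2(y, x)=-140.3461° <0 so +360° → 219.6539° ≈ 219.7°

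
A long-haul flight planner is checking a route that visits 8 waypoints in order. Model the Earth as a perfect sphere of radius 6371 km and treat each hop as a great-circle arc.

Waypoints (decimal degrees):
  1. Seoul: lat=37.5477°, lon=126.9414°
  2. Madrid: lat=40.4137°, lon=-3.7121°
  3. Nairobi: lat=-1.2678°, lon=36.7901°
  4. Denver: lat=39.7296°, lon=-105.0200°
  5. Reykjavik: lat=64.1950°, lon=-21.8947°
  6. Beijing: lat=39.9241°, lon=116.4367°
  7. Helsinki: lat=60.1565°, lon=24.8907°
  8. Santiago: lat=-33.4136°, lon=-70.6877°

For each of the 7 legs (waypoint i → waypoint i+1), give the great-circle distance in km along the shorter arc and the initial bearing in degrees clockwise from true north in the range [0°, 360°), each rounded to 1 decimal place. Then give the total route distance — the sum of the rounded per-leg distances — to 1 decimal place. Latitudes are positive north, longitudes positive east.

Leg 1: dist=9996.0 km, bearing=324.7°
Leg 2: dist=6186.4 km, bearing=128.1°
Leg 3: dist=14255.6 km, bearing=322.8°
Leg 4: dist=5783.4 km, bearing=33.3°
Leg 5: dist=7875.8 km, bearing=32.7°
Leg 6: dist=6325.0 km, bearing=323.6°
Leg 7: dist=13476.9 km, bearing=256.2°
Total: 63899.1 km

Leg 1: φ1=0.6553310, φ2=0.7053521, Δφ=0.0500211, Δλ=-2.2803338 rad; a=sin²(Δφ/2)+cosφ1·cosφ2·sin²(Δλ/2)=0.4990924097; c=2·atan2(√a, √(1-a))=1.568981145; dist=6371·c=9995.979 ≈ 9996.0 km; running total=9996.0 km
Leg 1 bearing: y=sinΔλ·cosφ2=-0.57763359, x=cosφ1·sinφ2-sinφ1·cosφ2·cosΔλ=0.81629415; θ=atan2(y, x)=-35.2843° <0 so +360° → 324.7157° ≈ 324.7°
Leg 2: φ1=0.7053521, φ2=-0.0221273, Δφ=-0.7274794, Δλ=0.7068967 rad; a=sin²(Δφ/2)+cosφ1·cosφ2·sin²(Δλ/2)=0.2177721443; c=2·atan2(√a, √(1-a))=0.971022595; dist=6371·c=6186.385 ≈ 6186.4 km; running total=16182.4 km
Leg 2 bearing: y=sinΔλ·cosφ2=0.64931825, x=cosφ1·sinφ2-sinφ1·cosφ2·cosΔλ=-0.50968182; θ=atan2(y, x)=128.1301° ≈ 128.1°
Leg 3: φ1=-0.0221273, φ2=0.6934123, Δφ=0.7155396, Δλ=-2.4750532 rad; a=sin²(Δφ/2)+cosφ1·cosφ2·sin²(Δλ/2)=0.8092281125; c=2·atan2(√a, √(1-a))=2.237572965; dist=6371·c=14255.577 ≈ 14255.6 km; running total=30438.0 km
Leg 3 bearing: y=sinΔλ·cosφ2=-0.47549246, x=cosφ1·sinφ2-sinφ1·cosφ2·cosΔλ=0.62563473; θ=atan2(y, x)=-37.2354° <0 so +360° → 322.7646° ≈ 322.8°
Leg 4: φ1=0.6934123, φ2=1.1204141, Δφ=0.4270018, Δλ=1.4508102 rad; a=sin²(Δφ/2)+cosφ1·cosφ2·sin²(Δλ/2)=0.1922493913; c=2·atan2(√a, √(1-a))=0.907774565; dist=6371·c=5783.432 ≈ 5783.4 km; running total=36221.4 km
Leg 4 bearing: y=sinΔλ·cosφ2=0.43217992, x=cosφ1·sinφ2-sinφ1·cosφ2·cosΔλ=0.65907418; θ=atan2(y, x)=33.2544° ≈ 33.3°
Leg 5: φ1=1.1204141, φ2=0.6968070, Δφ=-0.4236071, Δλ=2.4143384 rad; a=sin²(Δφ/2)+cosφ1·cosφ2·sin²(Δλ/2)=0.3358009130; c=2·atan2(√a, √(1-a))=1.236189133; dist=6371·c=7875.761 ≈ 7875.8 km; running total=44097.2 km
Leg 5 bearing: y=sinΔλ·cosφ2=0.50984814, x=cosφ1·sinφ2-sinφ1·cosφ2·cosΔλ=0.79511604; θ=atan2(y, x)=32.6690° ≈ 32.7°
Leg 6: φ1=0.6968070, φ2=1.0499290, Δφ=0.3531220, Δλ=-1.5977791 rad; a=sin²(Δφ/2)+cosφ1·cosφ2·sin²(Δλ/2)=0.2268153799; c=2·atan2(√a, √(1-a))=0.992773255; dist=6371·c=6324.958 ≈ 6325.0 km; running total=50422.2 km
Leg 6 bearing: y=sinΔλ·cosφ2=-0.49745150, x=cosφ1·sinφ2-sinφ1·cosφ2·cosΔλ=0.67381204; θ=atan2(y, x)=-36.4371° <0 so +360° → 323.5629° ≈ 323.6°
Leg 7: φ1=1.0499290, φ2=-0.5831773, Δφ=-1.6331063, Δλ=-1.6681578 rad; a=sin²(Δφ/2)+cosφ1·cosφ2·sin²(Δλ/2)=0.7590152894; c=2·atan2(√a, √(1-a))=2.115343226; dist=6371·c=13476.852 ≈ 13476.9 km; running total=63899.1 km
Leg 7 bearing: y=sinΔλ·cosφ2=-0.83076405, x=cosφ1·sinφ2-sinφ1·cosφ2·cosΔλ=-0.20365512; θ=atan2(y, x)=-103.7740° <0 so +360° → 256.2260° ≈ 256.2°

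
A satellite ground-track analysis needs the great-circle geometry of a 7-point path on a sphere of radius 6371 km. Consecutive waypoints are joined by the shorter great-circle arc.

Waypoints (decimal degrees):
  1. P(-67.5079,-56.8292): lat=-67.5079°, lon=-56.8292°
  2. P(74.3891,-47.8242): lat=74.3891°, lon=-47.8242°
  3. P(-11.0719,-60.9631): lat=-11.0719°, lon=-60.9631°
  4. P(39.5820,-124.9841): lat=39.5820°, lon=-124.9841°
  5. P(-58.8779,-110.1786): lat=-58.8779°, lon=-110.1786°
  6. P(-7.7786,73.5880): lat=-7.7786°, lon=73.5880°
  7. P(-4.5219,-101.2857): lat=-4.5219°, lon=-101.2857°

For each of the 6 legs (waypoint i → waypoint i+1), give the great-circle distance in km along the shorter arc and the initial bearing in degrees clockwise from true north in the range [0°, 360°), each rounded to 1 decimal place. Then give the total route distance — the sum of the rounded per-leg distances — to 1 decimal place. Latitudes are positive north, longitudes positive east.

Leg 1: φ1=-1.1782351, φ2=1.2983347, Δφ=2.4765698, Δλ=0.1571669 rad; a=sin²(Δφ/2)+cosφ1·cosφ2·sin²(Δλ/2)=0.8940857835; c=2·atan2(√a, √(1-a))=2.478628786; dist=6371·c=15791.344 ≈ 15791.3 km; running total=15791.3 km
Leg 1 bearing: y=sinΔλ·cosφ2=0.04212019, x=cosφ1·sinφ2-sinφ1·cosφ2·cosΔλ=0.61401260; θ=atan2(y, x)=3.9242° ≈ 3.9°
Leg 2: φ1=1.2983347, φ2=-0.1932411, Δφ=-1.4915758, Δλ=-0.2293171 rad; a=sin²(Δφ/2)+cosφ1·cosφ2·sin²(Δλ/2)=0.4638879188; c=2·atan2(√a, √(1-a))=1.498509226; dist=6371·c=9547.002 ≈ 9547.0 km; running total=25338.3 km
Leg 2 bearing: y=sinΔλ·cosφ2=-0.22308154, x=cosφ1·sinφ2-sinφ1·cosφ2·cosΔλ=-0.97212051; θ=atan2(y, x)=-167.0756° <0 so +360° → 192.9244° ≈ 192.9°
Leg 3: φ1=-0.1932411, φ2=0.6908362, Δφ=0.8840773, Δλ=-1.1173772 rad; a=sin²(Δφ/2)+cosφ1·cosφ2·sin²(Δλ/2)=0.3955220320; c=2·atan2(√a, √(1-a))=1.360289121; dist=6371·c=8666.402 ≈ 8666.4 km; running total=34004.7 km
Leg 3 bearing: y=sinΔλ·cosφ2=-0.69283645, x=cosφ1·sinφ2-sinφ1·cosφ2·cosΔλ=0.69015583; θ=atan2(y, x)=-45.1111° <0 so +360° → 314.8889° ≈ 314.9°
Leg 4: φ1=0.6908362, φ2=-1.0276132, Δφ=-1.7184494, Δλ=0.2584047 rad; a=sin²(Δφ/2)+cosφ1·cosφ2·sin²(Δλ/2)=0.5801714907; c=2·atan2(√a, √(1-a))=1.731834447; dist=6371·c=11033.517 ≈ 11033.5 km; running total=45038.2 km
Leg 4 bearing: y=sinΔλ·cosφ2=0.13207857, x=cosφ1·sinφ2-sinφ1·cosφ2·cosΔλ=-0.97818474; θ=atan2(y, x)=172.3102° ≈ 172.3°
Leg 5: φ1=-1.0276132, φ2=-0.1357622, Δφ=0.8918510, Δλ=3.2073322 rad; a=sin²(Δφ/2)+cosφ1·cosφ2·sin²(Δλ/2)=0.6975682513; c=2·atan2(√a, √(1-a))=1.977012768; dist=6371·c=12595.548 ≈ 12595.5 km; running total=57633.7 km
Leg 5 bearing: y=sinΔλ·cosφ2=-0.06508776, x=cosφ1·sinφ2-sinφ1·cosφ2·cosΔλ=-0.91631366; θ=atan2(y, x)=-175.9370° <0 so +360° → 184.0630° ≈ 184.1°
Leg 6: φ1=-0.1357622, φ2=-0.0789220, Δφ=0.0568401, Δλ=-3.0521218 rad; a=sin²(Δφ/2)+cosφ1·cosφ2·sin²(Δλ/2)=0.9865465060; c=2·atan2(√a, √(1-a))=2.909090930; dist=6371·c=18533.818 ≈ 18533.8 km; running total=76167.5 km
Leg 6 bearing: y=sinΔλ·cosφ2=-0.08907336, x=cosφ1·sinφ2-sinφ1·cosφ2·cosΔλ=-0.21249924; θ=atan2(y, x)=-157.2580° <0 so +360° → 202.7420° ≈ 202.7°

Leg 1: dist=15791.3 km, bearing=3.9°
Leg 2: dist=9547.0 km, bearing=192.9°
Leg 3: dist=8666.4 km, bearing=314.9°
Leg 4: dist=11033.5 km, bearing=172.3°
Leg 5: dist=12595.5 km, bearing=184.1°
Leg 6: dist=18533.8 km, bearing=202.7°
Total: 76167.5 km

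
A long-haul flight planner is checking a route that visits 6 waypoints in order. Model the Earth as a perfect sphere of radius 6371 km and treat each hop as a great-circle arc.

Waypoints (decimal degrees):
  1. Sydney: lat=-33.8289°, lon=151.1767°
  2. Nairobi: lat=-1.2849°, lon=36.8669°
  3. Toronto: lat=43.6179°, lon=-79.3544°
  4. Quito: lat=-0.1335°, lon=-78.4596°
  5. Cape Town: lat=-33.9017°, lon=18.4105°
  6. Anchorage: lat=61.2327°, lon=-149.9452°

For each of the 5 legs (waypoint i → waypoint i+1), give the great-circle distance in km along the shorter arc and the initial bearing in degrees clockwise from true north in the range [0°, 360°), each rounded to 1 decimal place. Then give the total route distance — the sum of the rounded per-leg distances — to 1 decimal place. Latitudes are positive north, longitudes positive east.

Leg 1: φ1=-0.5904257, φ2=-0.0224257, Δφ=0.5680000, Δλ=-1.9950824 rad; a=sin²(Δφ/2)+cosφ1·cosφ2·sin²(Δλ/2)=0.6647031709; c=2·atan2(√a, √(1-a))=1.906471083; dist=6371·c=12146.127 ≈ 12146.1 km; running total=12146.1 km
Leg 1 bearing: y=sinΔλ·cosφ2=-0.91110373, x=cosφ1·sinφ2-sinφ1·cosφ2·cosΔλ=-0.24775283; θ=atan2(y, x)=-105.2124° <0 so +360° → 254.7876° ≈ 254.8°
Leg 2: φ1=-0.0224257, φ2=0.7612760, Δφ=0.7837017, Δλ=-2.0284443 rad; a=sin²(Δφ/2)+cosφ1·cosφ2·sin²(Δλ/2)=0.6676305054; c=2·atan2(√a, √(1-a))=1.912678588; dist=6371·c=12185.675 ≈ 12185.7 km; running total=24331.8 km
Leg 2 bearing: y=sinΔλ·cosφ2=-0.64945705, x=cosφ1·sinφ2-sinφ1·cosφ2·cosΔλ=0.68249952; θ=atan2(y, x)=-43.5789° <0 so +360° → 316.4211° ≈ 316.4°
Leg 3: φ1=0.7612760, φ2=-0.0023300, Δφ=-0.7636060, Δλ=0.0156172 rad; a=sin²(Δφ/2)+cosφ1·cosφ2·sin²(Δλ/2)=0.1388706092; c=2·atan2(√a, √(1-a))=0.763733638; dist=6371·c=4865.747 ≈ 4865.7 km; running total=29197.5 km
Leg 3 bearing: y=sinΔλ·cosφ2=0.01561653, x=cosφ1·sinφ2-sinφ1·cosφ2·cosΔλ=-0.69144658; θ=atan2(y, x)=178.7062° ≈ 178.7°
Leg 4: φ1=-0.0023300, φ2=-0.5916963, Δφ=-0.5893663, Δλ=1.6907022 rad; a=sin²(Δφ/2)+cosφ1·cosφ2·sin²(Δλ/2)=0.5489915857; c=2·atan2(√a, √(1-a))=1.668936964; dist=6371·c=10632.797 ≈ 10632.8 km; running total=39830.3 km
Leg 4 bearing: y=sinΔλ·cosφ2=0.82403628, x=cosφ1·sinφ2-sinφ1·cosφ2·cosΔλ=-0.55799955; θ=atan2(y, x)=124.1041° ≈ 124.1°
Leg 5: φ1=-0.5916963, φ2=1.0687122, Δφ=1.6604085, Δλ=-2.9383613 rad; a=sin²(Δφ/2)+cosφ1·cosφ2·sin²(Δλ/2)=0.9400741519; c=2·atan2(√a, √(1-a))=2.646970853; dist=6371·c=16863.851 ≈ 16863.9 km; running total=56694.2 km
Leg 5 bearing: y=sinΔλ·cosφ2=-0.09713391, x=cosφ1·sinφ2-sinφ1·cosφ2·cosΔλ=0.46465467; θ=atan2(y, x)=-11.8074° <0 so +360° → 348.1926° ≈ 348.2°

Leg 1: dist=12146.1 km, bearing=254.8°
Leg 2: dist=12185.7 km, bearing=316.4°
Leg 3: dist=4865.7 km, bearing=178.7°
Leg 4: dist=10632.8 km, bearing=124.1°
Leg 5: dist=16863.9 km, bearing=348.2°
Total: 56694.2 km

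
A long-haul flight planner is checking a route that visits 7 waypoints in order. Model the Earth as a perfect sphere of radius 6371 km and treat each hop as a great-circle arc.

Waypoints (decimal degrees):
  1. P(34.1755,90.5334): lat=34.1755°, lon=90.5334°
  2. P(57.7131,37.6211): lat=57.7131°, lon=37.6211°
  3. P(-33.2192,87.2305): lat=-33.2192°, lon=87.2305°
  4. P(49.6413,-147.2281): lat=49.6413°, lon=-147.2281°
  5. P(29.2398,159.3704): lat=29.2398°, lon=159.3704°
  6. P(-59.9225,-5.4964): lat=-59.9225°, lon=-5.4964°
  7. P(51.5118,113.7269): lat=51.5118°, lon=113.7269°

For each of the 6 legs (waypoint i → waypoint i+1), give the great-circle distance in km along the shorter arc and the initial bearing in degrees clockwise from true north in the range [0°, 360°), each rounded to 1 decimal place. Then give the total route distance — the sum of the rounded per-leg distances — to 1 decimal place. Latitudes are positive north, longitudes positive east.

Leg 1: dist=4687.0 km, bearing=320.6°
Leg 2: dist=11119.0 km, bearing=139.7°
Leg 3: dist=15243.2 km, bearing=50.7°
Leg 4: dist=4985.8 km, bearing=263.5°
Leg 5: dist=16418.5 km, bearing=194.2°
Leg 6: dist=16241.1 km, bearing=76.6°
Total: 68694.6 km

Leg 1: φ1=0.5964750, φ2=1.0072836, Δφ=0.4108086, Δλ=-0.9234938 rad; a=sin²(Δφ/2)+cosφ1·cosφ2·sin²(Δλ/2)=0.1293140857; c=2·atan2(√a, √(1-a))=0.735684104; dist=6371·c=4687.043 ≈ 4687.0 km; running total=4687.0 km
Leg 1 bearing: y=sinΔλ·cosφ2=-0.42610586, x=cosφ1·sinφ2-sinφ1·cosφ2·cosΔλ=0.51846081; θ=atan2(y, x)=-39.4157° <0 so +360° → 320.5843° ≈ 320.6°
Leg 2: φ1=1.0072836, φ2=-0.5797844, Δφ=-1.5870680, Δλ=0.8658474 rad; a=sin²(Δφ/2)+cosφ1·cosφ2·sin²(Δλ/2)=0.5867852506; c=2·atan2(√a, √(1-a))=1.745250378; dist=6371·c=11118.990 ≈ 11119.0 km; running total=15806.0 km
Leg 2 bearing: y=sinΔλ·cosφ2=0.63717725, x=cosφ1·sinφ2-sinφ1·cosφ2·cosΔλ=-0.75091839; θ=atan2(y, x)=139.6844° ≈ 139.7°
Leg 3: φ1=-0.5797844, φ2=0.8664041, Δφ=1.4461885, Δλ=-4.0920745 rad; a=sin²(Δφ/2)+cosφ1·cosφ2·sin²(Δλ/2)=0.8661857021; c=2·atan2(√a, √(1-a))=2.392594508; dist=6371·c=15243.220 ≈ 15243.2 km; running total=31049.2 km
Leg 3 bearing: y=sinΔλ·cosφ2=0.52692558, x=cosφ1·sinφ2-sinφ1·cosφ2·cosΔλ=0.43125579; θ=atan2(y, x)=50.7018° ≈ 50.7°
Leg 4: φ1=0.8664041, φ2=0.5103308, Δφ=-0.3560733, Δλ=5.3511533 rad; a=sin²(Δφ/2)+cosφ1·cosφ2·sin²(Δλ/2)=0.1454479427; c=2·atan2(√a, √(1-a))=0.782569503; dist=6371·c=4985.750 ≈ 4985.8 km; running total=36035.0 km
Leg 4 bearing: y=sinΔλ·cosφ2=-0.70053848, x=cosφ1·sinφ2-sinφ1·cosφ2·cosΔλ=-0.08010734; θ=atan2(y, x)=-96.5235° <0 so +360° → 263.4765° ≈ 263.5°
Leg 5: φ1=0.5103308, φ2=-1.0458449, Δφ=-1.5561757, Δλ=-2.8774685 rad; a=sin²(Δφ/2)+cosφ1·cosφ2·sin²(Δλ/2)=0.9224205140; c=2·atan2(√a, √(1-a))=2.577064290; dist=6371·c=16418.477 ≈ 16418.5 km; running total=52453.5 km
Leg 5 bearing: y=sinΔλ·cosφ2=-0.13083765, x=cosφ1·sinφ2-sinφ1·cosφ2·cosΔλ=-0.51877273; θ=atan2(y, x)=-165.8449° <0 so +360° → 194.1551° ≈ 194.2°
Leg 6: φ1=-1.0458449, φ2=0.8990505, Δφ=1.9448954, Δλ=2.0808391 rad; a=sin²(Δφ/2)+cosφ1·cosφ2·sin²(Δλ/2)=0.9148081848; c=2·atan2(√a, √(1-a))=2.549216561; dist=6371·c=16241.059 ≈ 16241.1 km; running total=68694.6 km
Leg 6 bearing: y=sinΔλ·cosφ2=0.54314255, x=cosφ1·sinφ2-sinφ1·cosφ2·cosΔλ=0.12935553; θ=atan2(y, x)=76.6039° ≈ 76.6°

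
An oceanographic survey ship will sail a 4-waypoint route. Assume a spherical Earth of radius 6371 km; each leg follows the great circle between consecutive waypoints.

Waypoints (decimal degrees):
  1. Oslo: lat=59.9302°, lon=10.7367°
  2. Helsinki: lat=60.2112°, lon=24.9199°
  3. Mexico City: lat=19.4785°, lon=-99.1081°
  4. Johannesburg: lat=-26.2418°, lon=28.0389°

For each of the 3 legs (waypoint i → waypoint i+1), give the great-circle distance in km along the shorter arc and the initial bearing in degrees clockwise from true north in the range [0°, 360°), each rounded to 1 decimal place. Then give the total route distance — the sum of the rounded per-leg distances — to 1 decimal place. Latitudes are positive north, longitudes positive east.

Leg 1: φ1=1.0459793, φ2=1.0508837, Δφ=0.0049044, Δλ=0.2475435 rad; a=sin²(Δφ/2)+cosφ1·cosφ2·sin²(Δλ/2)=0.0037999913; c=2·atan2(√a, √(1-a))=0.123366355; dist=6371·c=785.967 ≈ 786.0 km; running total=786.0 km
Leg 1 bearing: y=sinΔλ·cosφ2=0.12172854, x=cosφ1·sinφ2-sinφ1·cosφ2·cosΔλ=0.01801018; θ=atan2(y, x)=81.5839° ≈ 81.6°
Leg 2: φ1=1.0508837, φ2=0.3399640, Δφ=-0.7109197, Δλ=-2.1646970 rad; a=sin²(Δφ/2)+cosφ1·cosφ2·sin²(Δλ/2)=0.4863538709; c=2·atan2(√a, √(1-a))=1.543500679; dist=6371·c=9833.643 ≈ 9833.6 km; running total=10619.6 km
Leg 2 bearing: y=sinΔλ·cosφ2=-0.78133128, x=cosφ1·sinφ2-sinφ1·cosφ2·cosΔλ=0.62351950; θ=atan2(y, x)=-51.4094° <0 so +360° → 308.5906° ≈ 308.6°
Leg 3: φ1=0.3399640, φ2=-0.4580058, Δφ=-0.7979698, Δλ=2.2191338 rad; a=sin²(Δφ/2)+cosφ1·cosφ2·sin²(Δλ/2)=0.8290331675; c=2·atan2(√a, √(1-a))=2.289044112; dist=6371·c=14583.500 ≈ 14583.5 km; running total=25203.1 km
Leg 3 bearing: y=sinΔλ·cosφ2=0.71493771, x=cosφ1·sinφ2-sinφ1·cosφ2·cosΔλ=-0.23624727; θ=atan2(y, x)=108.2859° ≈ 108.3°

Leg 1: dist=786.0 km, bearing=81.6°
Leg 2: dist=9833.6 km, bearing=308.6°
Leg 3: dist=14583.5 km, bearing=108.3°
Total: 25203.1 km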